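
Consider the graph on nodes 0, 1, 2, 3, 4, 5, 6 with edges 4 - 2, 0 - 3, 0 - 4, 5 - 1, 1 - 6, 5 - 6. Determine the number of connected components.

Starting from 1 we can reach 1, 5, 6. That is one component of size 3.
Starting from 0 we can reach 0, 2, 3, 4. That is one component of size 4.
Total: 2 components.

2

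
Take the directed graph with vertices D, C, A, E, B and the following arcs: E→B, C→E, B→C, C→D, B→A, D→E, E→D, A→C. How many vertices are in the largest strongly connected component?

{A, B, C, D, E} are all mutually reachable — one SCC of size 5.
The largest has 5 vertices.

5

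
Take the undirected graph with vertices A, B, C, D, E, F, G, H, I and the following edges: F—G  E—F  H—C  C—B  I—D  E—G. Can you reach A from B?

No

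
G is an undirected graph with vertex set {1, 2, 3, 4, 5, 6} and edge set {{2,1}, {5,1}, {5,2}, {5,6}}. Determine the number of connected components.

3 is isolated — a component by itself.
4 is isolated — a component by itself.
Starting from 1 we can reach 1, 2, 5, 6. That is one component of size 4.
Total: 3 components.

3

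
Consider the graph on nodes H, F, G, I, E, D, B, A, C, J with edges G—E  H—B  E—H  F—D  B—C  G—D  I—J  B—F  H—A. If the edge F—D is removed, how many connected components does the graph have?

F and D are still connected via F-B-H-E-G-D, so the component count stays at 2.

2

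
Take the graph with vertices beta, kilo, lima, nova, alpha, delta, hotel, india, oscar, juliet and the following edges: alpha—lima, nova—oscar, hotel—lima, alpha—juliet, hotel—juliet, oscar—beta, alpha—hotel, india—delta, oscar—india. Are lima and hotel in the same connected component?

Yes

From lima we can reach lima, alpha, hotel, juliet, which includes hotel.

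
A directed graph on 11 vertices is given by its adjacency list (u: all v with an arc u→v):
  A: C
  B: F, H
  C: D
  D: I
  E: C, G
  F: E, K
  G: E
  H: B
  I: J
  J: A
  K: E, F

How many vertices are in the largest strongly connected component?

5

{A, C, D, I, J} are all mutually reachable — one SCC of size 5.
{F, K} are all mutually reachable — one SCC of size 2.
{E, G} are all mutually reachable — one SCC of size 2.
{B, H} are all mutually reachable — one SCC of size 2.
The largest has 5 vertices.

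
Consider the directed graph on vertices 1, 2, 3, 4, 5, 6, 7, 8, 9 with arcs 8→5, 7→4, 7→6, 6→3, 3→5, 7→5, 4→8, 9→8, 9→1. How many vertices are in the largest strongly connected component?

{1} is an SCC by itself.
{4} is an SCC by itself.
{8} is an SCC by itself.
{7} is an SCC by itself.
{5} is an SCC by itself.
(and 4 more singleton SCCs)
The largest has 1 vertex.

1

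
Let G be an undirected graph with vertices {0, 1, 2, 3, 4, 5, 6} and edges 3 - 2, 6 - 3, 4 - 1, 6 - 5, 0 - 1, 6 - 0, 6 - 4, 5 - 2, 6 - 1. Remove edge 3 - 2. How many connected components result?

1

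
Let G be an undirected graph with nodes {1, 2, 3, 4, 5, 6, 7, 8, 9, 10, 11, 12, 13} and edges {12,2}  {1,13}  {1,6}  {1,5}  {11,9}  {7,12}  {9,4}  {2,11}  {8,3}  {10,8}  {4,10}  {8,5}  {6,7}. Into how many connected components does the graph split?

1

Starting from 1 we can reach 1, 2, 3, 4, 5, 6, 7, 8, 9, 10, 11, 12, 13. That is one component of size 13.
Total: 1 component.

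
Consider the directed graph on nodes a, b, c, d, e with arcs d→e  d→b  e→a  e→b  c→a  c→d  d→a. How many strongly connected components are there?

5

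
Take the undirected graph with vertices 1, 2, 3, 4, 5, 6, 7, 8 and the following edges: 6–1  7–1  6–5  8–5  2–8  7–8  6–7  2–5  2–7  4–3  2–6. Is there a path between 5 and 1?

Yes

From 5 we can reach 1, 2, 5, 6, 7, 8, which includes 1.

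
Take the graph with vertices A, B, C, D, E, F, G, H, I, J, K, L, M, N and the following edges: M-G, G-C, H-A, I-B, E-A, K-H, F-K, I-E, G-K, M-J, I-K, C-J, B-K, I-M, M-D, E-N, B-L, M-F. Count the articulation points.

3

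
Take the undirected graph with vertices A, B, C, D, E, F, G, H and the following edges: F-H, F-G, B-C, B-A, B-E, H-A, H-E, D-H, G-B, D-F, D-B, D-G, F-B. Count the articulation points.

1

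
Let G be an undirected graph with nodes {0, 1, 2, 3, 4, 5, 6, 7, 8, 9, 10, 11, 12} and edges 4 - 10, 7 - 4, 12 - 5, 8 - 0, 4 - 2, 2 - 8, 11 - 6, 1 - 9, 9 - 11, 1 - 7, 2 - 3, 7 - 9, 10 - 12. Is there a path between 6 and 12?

Yes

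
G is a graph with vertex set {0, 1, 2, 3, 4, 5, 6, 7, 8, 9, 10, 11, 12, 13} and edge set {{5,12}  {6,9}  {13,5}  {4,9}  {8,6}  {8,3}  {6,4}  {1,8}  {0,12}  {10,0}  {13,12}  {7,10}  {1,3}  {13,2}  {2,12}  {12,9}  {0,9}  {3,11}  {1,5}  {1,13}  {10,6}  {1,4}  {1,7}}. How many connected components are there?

1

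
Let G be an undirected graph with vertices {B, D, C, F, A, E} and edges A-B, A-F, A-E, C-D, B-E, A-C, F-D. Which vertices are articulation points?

A

Removing A increases the component count from 1 to 2, so A is a cut vertex.
By contrast removing F leaves 1 component; it is not a cut vertex. No other vertex is a cut vertex either.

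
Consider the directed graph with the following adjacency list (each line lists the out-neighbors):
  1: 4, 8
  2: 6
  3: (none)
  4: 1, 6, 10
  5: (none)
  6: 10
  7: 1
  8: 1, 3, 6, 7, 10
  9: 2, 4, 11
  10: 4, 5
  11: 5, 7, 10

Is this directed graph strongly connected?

No

There is no directed path from 5 to 10, so the graph is not strongly connected.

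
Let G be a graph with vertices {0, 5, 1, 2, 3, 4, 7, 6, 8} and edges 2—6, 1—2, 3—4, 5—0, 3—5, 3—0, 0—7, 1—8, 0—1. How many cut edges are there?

6

The edges on the cycle 3-5-0-3 are not bridges since each lies on that cycle.
But removing 0—7 disconnects 0 from 7; removing 1—2 disconnects 1 from 2; removing 3—4 disconnects 3 from 4; removing 0—1 disconnects 0 from 1 — these are bridges.
In total 6 edges are bridges.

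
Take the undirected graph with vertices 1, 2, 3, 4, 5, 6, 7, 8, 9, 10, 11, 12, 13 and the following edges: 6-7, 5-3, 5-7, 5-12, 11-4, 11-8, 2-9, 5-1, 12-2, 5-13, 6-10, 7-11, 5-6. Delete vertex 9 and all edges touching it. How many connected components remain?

With 9 gone, the remaining components are: {1, 2, 3, 4, 5, 6, 7, 8, 10, 11, 12, 13}.
That is 1 component.

1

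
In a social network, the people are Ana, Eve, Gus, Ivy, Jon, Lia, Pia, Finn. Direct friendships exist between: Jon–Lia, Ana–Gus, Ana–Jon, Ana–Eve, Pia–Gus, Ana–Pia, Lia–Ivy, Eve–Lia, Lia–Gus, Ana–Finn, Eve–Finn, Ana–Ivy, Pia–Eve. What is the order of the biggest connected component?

8

Starting from Ana we can reach Ana, Eve, Gus, Ivy, Jon, Lia, Pia, Finn. That is one component of size 8.
The largest has 8 vertices.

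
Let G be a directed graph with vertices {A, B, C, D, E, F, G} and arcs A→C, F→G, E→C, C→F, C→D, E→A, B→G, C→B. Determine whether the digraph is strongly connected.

There is no directed path from G to B, so the graph is not strongly connected.

No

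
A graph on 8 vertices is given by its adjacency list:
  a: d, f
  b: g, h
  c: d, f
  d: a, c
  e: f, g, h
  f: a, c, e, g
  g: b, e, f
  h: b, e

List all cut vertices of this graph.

Removing f increases the component count from 1 to 2, so f is a cut vertex.
By contrast removing b leaves 1 component; it is not a cut vertex. No other vertex is a cut vertex either.

f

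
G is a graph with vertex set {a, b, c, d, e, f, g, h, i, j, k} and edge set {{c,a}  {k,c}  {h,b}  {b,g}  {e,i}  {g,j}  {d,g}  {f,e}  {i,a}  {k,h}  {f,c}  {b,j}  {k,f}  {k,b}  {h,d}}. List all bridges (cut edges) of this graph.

The edges on the cycle k-h-d-g-j-b-k are not bridges since each lies on that cycle.
Every edge lies on some cycle, so there are no bridges.

none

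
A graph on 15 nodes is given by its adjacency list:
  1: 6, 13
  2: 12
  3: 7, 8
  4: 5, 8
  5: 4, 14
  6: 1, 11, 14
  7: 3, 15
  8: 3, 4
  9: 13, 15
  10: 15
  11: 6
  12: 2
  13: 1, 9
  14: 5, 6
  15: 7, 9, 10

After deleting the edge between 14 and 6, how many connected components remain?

2

14 and 6 are still connected via 14-5-4-8-3-7-15-9-13-1-6, so the component count stays at 2.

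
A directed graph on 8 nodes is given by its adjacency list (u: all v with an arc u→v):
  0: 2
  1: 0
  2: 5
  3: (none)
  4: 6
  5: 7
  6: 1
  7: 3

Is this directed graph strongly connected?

No

There is no directed path from 1 to 4, so the graph is not strongly connected.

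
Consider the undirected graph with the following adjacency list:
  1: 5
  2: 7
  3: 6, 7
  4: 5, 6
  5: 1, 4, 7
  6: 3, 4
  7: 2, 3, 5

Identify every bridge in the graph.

The edges on the cycle 5-7-3-6-4-5 are not bridges since each lies on that cycle.
But removing 2-7 disconnects 2 from 7; removing 5-1 disconnects 5 from 1 — these are bridges.

1-5, 2-7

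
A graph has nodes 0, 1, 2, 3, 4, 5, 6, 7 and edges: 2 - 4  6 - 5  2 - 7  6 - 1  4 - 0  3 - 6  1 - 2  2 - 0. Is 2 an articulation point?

Yes

Deleting 2 raises the number of components from 1 to 3, so 2 is a cut vertex.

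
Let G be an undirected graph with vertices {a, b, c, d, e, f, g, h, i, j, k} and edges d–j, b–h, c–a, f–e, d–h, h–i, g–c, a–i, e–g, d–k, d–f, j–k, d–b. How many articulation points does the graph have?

Removing d increases the component count from 1 to 2, so d is a cut vertex.
By contrast removing g leaves 1 component; it is not a cut vertex. No other vertex is a cut vertex either.

1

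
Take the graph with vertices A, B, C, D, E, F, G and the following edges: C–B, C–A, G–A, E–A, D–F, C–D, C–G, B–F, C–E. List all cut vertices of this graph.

C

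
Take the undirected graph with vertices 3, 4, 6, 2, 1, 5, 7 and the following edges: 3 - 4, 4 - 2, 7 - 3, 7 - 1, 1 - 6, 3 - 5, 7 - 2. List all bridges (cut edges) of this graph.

1-6, 1-7, 3-5

The edges on the cycle 7-3-4-2-7 are not bridges since each lies on that cycle.
But removing 1 - 6 disconnects 1 from 6; removing 3 - 5 disconnects 3 from 5; removing 7 - 1 disconnects 7 from 1 — these are bridges.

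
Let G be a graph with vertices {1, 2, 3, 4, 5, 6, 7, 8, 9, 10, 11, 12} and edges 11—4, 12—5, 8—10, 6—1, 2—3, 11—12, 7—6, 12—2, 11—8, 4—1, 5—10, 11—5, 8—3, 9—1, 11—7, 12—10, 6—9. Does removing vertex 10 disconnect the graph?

Deleting 10 leaves 1 component (was 1) (its neighbors 5, 8, 12 remain connected to each other), so 10 is not a cut vertex.

No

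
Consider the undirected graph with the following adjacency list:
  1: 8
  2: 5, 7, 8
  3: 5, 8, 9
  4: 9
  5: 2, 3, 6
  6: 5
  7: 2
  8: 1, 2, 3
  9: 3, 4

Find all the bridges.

1-8, 2-7, 3-9, 4-9, 5-6

The edges on the cycle 2-5-3-8-2 are not bridges since each lies on that cycle.
But removing 5-6 disconnects 5 from 6; removing 3-9 disconnects 3 from 9; removing 2-7 disconnects 2 from 7; removing 4-9 disconnects 4 from 9 — these are bridges.
In total 5 edges are bridges.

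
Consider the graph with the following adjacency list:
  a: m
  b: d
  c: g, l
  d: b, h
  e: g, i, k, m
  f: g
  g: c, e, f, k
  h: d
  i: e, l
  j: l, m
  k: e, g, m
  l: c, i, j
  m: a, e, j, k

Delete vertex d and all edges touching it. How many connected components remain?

3

With d gone, the remaining components are: {b}; {h}; {a, c, e, f, g, i, j, k, l, m}.
That is 3 components.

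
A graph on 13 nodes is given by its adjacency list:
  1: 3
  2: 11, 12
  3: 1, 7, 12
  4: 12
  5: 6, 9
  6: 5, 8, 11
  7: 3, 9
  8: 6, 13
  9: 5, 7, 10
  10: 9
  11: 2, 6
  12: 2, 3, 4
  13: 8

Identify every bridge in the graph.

1-3, 10-9, 12-4, 13-8, 6-8

The edges on the cycle 5-9-7-3-12-2-11-6-5 are not bridges since each lies on that cycle.
But removing 4-12 disconnects 4 from 12; removing 8-6 disconnects 8 from 6; removing 3-1 disconnects 3 from 1; removing 10-9 disconnects 10 from 9 — these are bridges.
In total 5 edges are bridges.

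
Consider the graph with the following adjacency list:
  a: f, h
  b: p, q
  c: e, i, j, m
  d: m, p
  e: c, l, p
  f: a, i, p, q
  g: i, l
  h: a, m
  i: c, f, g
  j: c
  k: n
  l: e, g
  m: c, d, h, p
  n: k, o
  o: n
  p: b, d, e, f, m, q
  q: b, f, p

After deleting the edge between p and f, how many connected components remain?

p and f are still connected via p-q-f, so the component count stays at 2.

2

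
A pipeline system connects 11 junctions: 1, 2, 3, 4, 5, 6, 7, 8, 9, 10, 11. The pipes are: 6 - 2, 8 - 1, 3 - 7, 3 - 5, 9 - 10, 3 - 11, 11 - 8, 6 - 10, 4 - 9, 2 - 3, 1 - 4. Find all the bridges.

The edges on the cycle 6-2-3-11-8-1-4-9-10-6 are not bridges since each lies on that cycle.
But removing 3 - 7 disconnects 3 from 7; removing 5 - 3 disconnects 5 from 3 — these are bridges.

3-5, 3-7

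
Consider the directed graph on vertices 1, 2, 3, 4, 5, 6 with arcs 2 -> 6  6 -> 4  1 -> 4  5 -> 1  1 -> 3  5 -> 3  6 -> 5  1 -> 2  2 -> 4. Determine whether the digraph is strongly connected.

There is no directed path from 4 to 5, so the graph is not strongly connected.

No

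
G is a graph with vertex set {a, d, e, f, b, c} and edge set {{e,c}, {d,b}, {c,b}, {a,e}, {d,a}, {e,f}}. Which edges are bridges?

e-f

The edges on the cycle d-a-e-c-b-d are not bridges since each lies on that cycle.
But removing e - f disconnects e from f — this is a bridge.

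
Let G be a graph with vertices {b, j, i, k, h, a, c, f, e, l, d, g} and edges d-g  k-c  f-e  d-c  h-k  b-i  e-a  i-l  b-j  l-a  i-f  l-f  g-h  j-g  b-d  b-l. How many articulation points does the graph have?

1

Removing b increases the component count from 1 to 2, so b is a cut vertex.
By contrast removing g leaves 1 component; it is not a cut vertex. No other vertex is a cut vertex either.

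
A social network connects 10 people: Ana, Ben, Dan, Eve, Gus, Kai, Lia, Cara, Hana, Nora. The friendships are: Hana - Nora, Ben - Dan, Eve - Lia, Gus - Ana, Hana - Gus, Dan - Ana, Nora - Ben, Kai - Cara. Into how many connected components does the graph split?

Starting from Eve we can reach Eve, Lia. That is one component of size 2.
Starting from Kai we can reach Kai, Cara. That is one component of size 2.
Starting from Ana we can reach Ana, Ben, Dan, Gus, Hana, Nora. That is one component of size 6.
Total: 3 components.

3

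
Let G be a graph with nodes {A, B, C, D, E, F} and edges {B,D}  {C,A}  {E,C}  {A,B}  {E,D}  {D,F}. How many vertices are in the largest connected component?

6

Starting from A we can reach A, B, C, D, E, F. That is one component of size 6.
The largest has 6 vertices.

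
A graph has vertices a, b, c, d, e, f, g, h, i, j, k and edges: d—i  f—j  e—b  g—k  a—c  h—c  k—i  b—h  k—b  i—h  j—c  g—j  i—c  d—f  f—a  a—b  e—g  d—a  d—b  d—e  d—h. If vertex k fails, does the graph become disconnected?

Deleting k leaves 1 component (was 1) (its neighbors b, g, i remain connected to each other), so k is not a cut vertex.

No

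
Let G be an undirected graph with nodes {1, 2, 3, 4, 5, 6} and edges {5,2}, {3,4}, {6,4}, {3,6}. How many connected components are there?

3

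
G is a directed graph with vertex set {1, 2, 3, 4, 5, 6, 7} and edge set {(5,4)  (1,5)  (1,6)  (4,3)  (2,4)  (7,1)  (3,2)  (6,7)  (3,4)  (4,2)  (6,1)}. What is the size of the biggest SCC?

{1, 6, 7} are all mutually reachable — one SCC of size 3.
{2, 3, 4} are all mutually reachable — one SCC of size 3.
{5} is an SCC by itself.
The largest has 3 vertices.

3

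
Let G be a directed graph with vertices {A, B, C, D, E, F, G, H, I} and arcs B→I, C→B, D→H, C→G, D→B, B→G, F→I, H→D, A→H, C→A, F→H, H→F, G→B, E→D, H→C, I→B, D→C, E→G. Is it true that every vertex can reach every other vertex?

There is no directed path from I to D, so the graph is not strongly connected.

No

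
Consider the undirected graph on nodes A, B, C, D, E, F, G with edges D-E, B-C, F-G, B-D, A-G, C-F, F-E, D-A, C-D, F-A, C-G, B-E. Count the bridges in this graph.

0

The edges on the cycle B-C-D-B are not bridges since each lies on that cycle.
Every edge lies on some cycle, so there are no bridges.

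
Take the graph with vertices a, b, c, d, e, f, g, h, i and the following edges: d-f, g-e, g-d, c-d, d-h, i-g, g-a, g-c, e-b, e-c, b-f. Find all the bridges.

a-g, d-h, g-i

The edges on the cycle g-e-c-g are not bridges since each lies on that cycle.
But removing a-g disconnects a from g; removing i-g disconnects i from g; removing d-h disconnects d from h — these are bridges.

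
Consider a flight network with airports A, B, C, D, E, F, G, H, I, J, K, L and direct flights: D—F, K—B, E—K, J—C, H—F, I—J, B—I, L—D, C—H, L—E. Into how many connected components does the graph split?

3

G is isolated — a component by itself.
A is isolated — a component by itself.
Starting from B we can reach B, C, D, E, F, H, I, J, K, L. That is one component of size 10.
Total: 3 components.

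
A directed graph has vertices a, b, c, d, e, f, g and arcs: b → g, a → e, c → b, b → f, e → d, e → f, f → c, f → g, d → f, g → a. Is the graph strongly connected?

From g we can reach every vertex (a, b, c, d, e, f, g), and every vertex can reach g (a, b, c, d, e, f, g). So the whole graph is one strongly connected component.

Yes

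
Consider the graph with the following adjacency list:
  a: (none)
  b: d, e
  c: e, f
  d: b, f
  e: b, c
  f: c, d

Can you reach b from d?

From d we can reach b, c, d, e, f, which includes b.

Yes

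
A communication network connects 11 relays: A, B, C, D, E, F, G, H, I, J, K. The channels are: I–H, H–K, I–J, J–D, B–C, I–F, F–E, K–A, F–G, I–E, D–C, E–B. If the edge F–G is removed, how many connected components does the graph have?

Before removal there is 1 component.
F–G is a bridge — removing it separates F's side from G's side.
After removal: 2 components.

2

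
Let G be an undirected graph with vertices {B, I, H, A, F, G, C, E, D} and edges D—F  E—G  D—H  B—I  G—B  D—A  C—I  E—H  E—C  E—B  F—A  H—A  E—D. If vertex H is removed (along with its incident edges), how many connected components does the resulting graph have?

1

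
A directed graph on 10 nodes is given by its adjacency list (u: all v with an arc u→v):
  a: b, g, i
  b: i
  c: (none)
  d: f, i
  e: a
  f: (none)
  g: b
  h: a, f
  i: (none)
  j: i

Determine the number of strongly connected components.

10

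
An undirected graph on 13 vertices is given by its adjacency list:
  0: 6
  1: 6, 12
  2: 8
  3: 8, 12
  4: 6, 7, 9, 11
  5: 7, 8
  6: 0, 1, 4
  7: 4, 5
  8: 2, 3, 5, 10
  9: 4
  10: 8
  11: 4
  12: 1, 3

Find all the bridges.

0-6, 10-8, 11-4, 2-8, 4-9

The edges on the cycle 3-12-1-6-4-7-5-8-3 are not bridges since each lies on that cycle.
But removing 2-8 disconnects 2 from 8; removing 4-11 disconnects 4 from 11; removing 10-8 disconnects 10 from 8; removing 9-4 disconnects 9 from 4 — these are bridges.
In total 5 edges are bridges.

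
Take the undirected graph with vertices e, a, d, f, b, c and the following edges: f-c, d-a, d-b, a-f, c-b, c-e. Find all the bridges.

The edges on the cycle d-a-f-c-b-d are not bridges since each lies on that cycle.
But removing c-e disconnects c from e — this is a bridge.

c-e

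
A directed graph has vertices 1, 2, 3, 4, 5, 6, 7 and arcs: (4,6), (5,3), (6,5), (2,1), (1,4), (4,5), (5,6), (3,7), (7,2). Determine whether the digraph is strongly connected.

Yes

From 6 we can reach every vertex (1, 2, 3, 4, 5, 6, 7), and every vertex can reach 6 (1, 2, 3, 4, 5, 6, 7). So the whole graph is one strongly connected component.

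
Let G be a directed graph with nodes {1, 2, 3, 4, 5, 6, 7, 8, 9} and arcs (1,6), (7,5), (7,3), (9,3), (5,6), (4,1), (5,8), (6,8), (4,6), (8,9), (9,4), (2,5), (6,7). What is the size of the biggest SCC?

7

{1, 4, 5, 6, 7, 8, 9} are all mutually reachable — one SCC of size 7.
{3} is an SCC by itself.
{2} is an SCC by itself.
The largest has 7 vertices.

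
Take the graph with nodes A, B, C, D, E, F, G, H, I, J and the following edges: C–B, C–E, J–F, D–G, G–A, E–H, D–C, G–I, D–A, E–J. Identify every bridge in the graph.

B-C, C-D, C-E, E-H, E-J, F-J, G-I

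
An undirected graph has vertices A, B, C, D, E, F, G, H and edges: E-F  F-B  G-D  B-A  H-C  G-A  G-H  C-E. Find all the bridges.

The edges on the cycle G-H-C-E-F-B-A-G are not bridges since each lies on that cycle.
But removing G-D disconnects G from D — this is a bridge.

D-G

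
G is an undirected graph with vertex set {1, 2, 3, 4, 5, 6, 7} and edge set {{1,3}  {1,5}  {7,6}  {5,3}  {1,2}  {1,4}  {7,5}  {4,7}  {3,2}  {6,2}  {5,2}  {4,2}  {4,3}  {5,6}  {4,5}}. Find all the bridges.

The edges on the cycle 1-4-7-5-1 are not bridges since each lies on that cycle.
Every edge lies on some cycle, so there are no bridges.

none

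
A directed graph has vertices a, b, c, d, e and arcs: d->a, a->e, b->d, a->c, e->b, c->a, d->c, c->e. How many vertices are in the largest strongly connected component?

5

{a, b, c, d, e} are all mutually reachable — one SCC of size 5.
The largest has 5 vertices.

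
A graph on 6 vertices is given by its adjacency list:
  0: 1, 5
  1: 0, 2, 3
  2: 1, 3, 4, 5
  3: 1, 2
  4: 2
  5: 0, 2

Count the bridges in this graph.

1

The edges on the cycle 2-1-3-2 are not bridges since each lies on that cycle.
But removing 2-4 disconnects 2 from 4 — this is a bridge.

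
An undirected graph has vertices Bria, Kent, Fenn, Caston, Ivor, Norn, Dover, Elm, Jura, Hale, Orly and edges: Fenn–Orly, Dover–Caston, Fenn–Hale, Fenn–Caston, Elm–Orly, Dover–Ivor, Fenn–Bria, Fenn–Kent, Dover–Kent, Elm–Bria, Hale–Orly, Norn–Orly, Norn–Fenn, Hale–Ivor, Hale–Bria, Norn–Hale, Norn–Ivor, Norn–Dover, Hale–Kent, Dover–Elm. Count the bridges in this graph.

0

The edges on the cycle Norn-Fenn-Caston-Dover-Norn are not bridges since each lies on that cycle.
Every edge lies on some cycle, so there are no bridges.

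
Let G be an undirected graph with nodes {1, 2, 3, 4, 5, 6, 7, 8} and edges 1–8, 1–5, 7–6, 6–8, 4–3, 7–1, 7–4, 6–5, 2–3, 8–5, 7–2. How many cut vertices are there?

1

Removing 7 increases the component count from 1 to 2, so 7 is a cut vertex.
By contrast removing 6 leaves 1 component; it is not a cut vertex. No other vertex is a cut vertex either.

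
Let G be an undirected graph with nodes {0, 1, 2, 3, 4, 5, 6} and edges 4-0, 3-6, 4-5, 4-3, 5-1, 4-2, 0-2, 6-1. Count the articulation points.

1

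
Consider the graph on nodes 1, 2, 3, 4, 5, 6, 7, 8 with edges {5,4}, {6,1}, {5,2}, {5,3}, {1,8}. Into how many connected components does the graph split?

3

7 is isolated — a component by itself.
Starting from 1 we can reach 1, 6, 8. That is one component of size 3.
Starting from 2 we can reach 2, 3, 4, 5. That is one component of size 4.
Total: 3 components.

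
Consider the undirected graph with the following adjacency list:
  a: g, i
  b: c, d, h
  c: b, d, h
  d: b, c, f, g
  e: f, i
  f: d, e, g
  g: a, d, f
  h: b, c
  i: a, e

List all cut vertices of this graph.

d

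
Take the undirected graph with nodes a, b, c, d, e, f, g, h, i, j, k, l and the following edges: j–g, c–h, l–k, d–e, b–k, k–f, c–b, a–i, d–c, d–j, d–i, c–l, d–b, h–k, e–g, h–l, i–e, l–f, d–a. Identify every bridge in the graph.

The edges on the cycle c-h-l-c are not bridges since each lies on that cycle.
Every edge lies on some cycle, so there are no bridges.

none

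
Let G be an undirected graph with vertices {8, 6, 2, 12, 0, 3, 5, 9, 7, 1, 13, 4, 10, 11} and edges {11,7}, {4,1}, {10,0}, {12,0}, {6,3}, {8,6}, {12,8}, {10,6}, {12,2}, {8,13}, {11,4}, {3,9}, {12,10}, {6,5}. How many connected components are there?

Starting from 1 we can reach 1, 4, 7, 11. That is one component of size 4.
Starting from 0 we can reach 0, 2, 3, 5, 6, 8, 9, 10, 12, 13. That is one component of size 10.
Total: 2 components.

2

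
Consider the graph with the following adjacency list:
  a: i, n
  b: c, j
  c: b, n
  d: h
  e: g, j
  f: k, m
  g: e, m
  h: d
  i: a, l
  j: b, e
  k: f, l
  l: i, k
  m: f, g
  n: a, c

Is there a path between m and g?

From m we can reach a, b, c, e, f, g, i, j, k, l, m, n, which includes g.

Yes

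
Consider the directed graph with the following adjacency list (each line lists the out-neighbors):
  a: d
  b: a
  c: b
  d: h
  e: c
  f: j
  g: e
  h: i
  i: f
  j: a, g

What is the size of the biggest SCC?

{a, b, c, d, e, f, g, h, i, j} are all mutually reachable — one SCC of size 10.
The largest has 10 vertices.

10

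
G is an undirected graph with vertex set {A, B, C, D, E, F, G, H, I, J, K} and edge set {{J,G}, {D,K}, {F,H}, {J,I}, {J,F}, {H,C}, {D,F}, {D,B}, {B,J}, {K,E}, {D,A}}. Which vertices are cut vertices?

Removing D increases the component count from 1 to 3, so D is a cut vertex.
Removing F increases the component count from 1 to 2, so F is a cut vertex.
Removing H increases the component count from 1 to 2, so H is a cut vertex.
Likewise J, K are cut vertices.
By contrast removing C leaves 1 component; it is not a cut vertex. No other vertex is a cut vertex either.

D, F, H, J, K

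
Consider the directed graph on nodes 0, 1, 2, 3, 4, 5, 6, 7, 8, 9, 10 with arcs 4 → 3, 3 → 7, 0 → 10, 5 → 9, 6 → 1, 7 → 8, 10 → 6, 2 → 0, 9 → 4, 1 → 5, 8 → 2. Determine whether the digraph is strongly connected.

From 3 we can reach every vertex (0, 1, 2, 3, 4, 5, 6, 7, 8, 9, 10), and every vertex can reach 3 (0, 1, 2, 3, 4, 5, 6, 7, 8, 9, 10). So the whole graph is one strongly connected component.

Yes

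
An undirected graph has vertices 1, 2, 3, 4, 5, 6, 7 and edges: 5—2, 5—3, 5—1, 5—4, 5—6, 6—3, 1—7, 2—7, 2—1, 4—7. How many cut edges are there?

The edges on the cycle 5-6-3-5 are not bridges since each lies on that cycle.
Every edge lies on some cycle, so there are no bridges.

0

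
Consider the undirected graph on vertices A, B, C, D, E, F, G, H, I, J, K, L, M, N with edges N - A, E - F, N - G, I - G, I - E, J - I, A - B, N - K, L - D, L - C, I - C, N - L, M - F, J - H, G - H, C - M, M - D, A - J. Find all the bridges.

A-B, K-N

The edges on the cycle N-A-J-I-E-F-M-C-L-N are not bridges since each lies on that cycle.
But removing A - B disconnects A from B; removing N - K disconnects N from K — these are bridges.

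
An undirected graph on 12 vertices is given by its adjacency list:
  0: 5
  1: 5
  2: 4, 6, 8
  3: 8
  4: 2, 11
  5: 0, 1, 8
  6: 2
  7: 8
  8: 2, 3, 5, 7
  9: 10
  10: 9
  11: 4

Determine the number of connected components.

2

Starting from 9 we can reach 9, 10. That is one component of size 2.
Starting from 0 we can reach 0, 1, 2, 3, 4, 5, 6, 7, 8, 11. That is one component of size 10.
Total: 2 components.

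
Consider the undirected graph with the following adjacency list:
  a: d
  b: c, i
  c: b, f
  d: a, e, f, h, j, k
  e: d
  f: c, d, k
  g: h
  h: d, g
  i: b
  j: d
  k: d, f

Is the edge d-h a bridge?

Yes

Removing d-h leaves no path between d and h: the component count goes from 1 to 2. So it is a bridge.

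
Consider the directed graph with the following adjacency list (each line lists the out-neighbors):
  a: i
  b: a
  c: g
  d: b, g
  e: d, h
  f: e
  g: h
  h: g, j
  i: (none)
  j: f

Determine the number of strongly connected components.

5

{d, e, f, g, h, j} are all mutually reachable — one SCC of size 6.
{i} is an SCC by itself.
{a} is an SCC by itself.
{b} is an SCC by itself.
{c} is an SCC by itself.
That gives 5 strongly connected components.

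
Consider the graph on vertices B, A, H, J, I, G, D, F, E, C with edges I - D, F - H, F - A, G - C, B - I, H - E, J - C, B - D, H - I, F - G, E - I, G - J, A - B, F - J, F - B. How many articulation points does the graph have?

1

Removing F increases the component count from 1 to 2, so F is a cut vertex.
By contrast removing H leaves 1 component; it is not a cut vertex. No other vertex is a cut vertex either.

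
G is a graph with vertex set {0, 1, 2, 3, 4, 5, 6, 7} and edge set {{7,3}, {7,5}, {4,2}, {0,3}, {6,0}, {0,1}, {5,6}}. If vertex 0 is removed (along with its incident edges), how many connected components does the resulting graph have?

3

With 0 gone, the remaining components are: {1}; {2, 4}; {3, 5, 6, 7}.
That is 3 components.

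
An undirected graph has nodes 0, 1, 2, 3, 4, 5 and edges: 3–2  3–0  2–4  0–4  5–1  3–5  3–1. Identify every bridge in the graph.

none

The edges on the cycle 3-5-1-3 are not bridges since each lies on that cycle.
Every edge lies on some cycle, so there are no bridges.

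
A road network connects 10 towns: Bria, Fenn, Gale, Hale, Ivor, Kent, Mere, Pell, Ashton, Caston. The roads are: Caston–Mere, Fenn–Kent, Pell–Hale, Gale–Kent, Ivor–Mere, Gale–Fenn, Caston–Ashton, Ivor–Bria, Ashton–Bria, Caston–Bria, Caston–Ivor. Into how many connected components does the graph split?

Starting from Hale we can reach Hale, Pell. That is one component of size 2.
Starting from Fenn we can reach Fenn, Gale, Kent. That is one component of size 3.
Starting from Bria we can reach Bria, Ivor, Mere, Ashton, Caston. That is one component of size 5.
Total: 3 components.

3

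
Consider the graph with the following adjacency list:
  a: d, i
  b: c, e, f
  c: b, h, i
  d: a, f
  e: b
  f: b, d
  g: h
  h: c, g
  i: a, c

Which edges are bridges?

The edges on the cycle i-c-b-f-d-a-i are not bridges since each lies on that cycle.
But removing g-h disconnects g from h; removing c-h disconnects c from h; removing b-e disconnects b from e — these are bridges.

b-e, c-h, g-h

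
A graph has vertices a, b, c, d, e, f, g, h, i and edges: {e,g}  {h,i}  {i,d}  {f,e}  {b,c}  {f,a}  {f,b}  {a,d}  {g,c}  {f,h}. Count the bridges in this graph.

0

The edges on the cycle f-h-i-d-a-f are not bridges since each lies on that cycle.
Every edge lies on some cycle, so there are no bridges.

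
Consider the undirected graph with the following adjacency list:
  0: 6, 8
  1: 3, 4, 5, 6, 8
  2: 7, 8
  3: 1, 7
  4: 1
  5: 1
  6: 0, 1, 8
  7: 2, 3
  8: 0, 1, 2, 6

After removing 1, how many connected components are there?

With 1 gone, the remaining components are: {4}; {5}; {0, 2, 3, 6, 7, 8}.
That is 3 components.

3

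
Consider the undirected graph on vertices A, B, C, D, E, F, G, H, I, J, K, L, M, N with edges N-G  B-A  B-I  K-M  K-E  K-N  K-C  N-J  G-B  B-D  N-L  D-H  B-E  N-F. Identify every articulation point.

Removing B increases the component count from 1 to 4, so B is a cut vertex.
Removing D increases the component count from 1 to 2, so D is a cut vertex.
Removing K increases the component count from 1 to 3, so K is a cut vertex.
Likewise N is a cut vertex.
By contrast removing G leaves 1 component; it is not a cut vertex. No other vertex is a cut vertex either.

B, D, K, N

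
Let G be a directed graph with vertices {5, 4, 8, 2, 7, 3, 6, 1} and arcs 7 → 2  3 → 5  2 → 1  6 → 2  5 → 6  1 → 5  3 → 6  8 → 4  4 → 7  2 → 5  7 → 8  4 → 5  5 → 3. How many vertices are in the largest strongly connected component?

5

{1, 2, 3, 5, 6} are all mutually reachable — one SCC of size 5.
{4, 7, 8} are all mutually reachable — one SCC of size 3.
The largest has 5 vertices.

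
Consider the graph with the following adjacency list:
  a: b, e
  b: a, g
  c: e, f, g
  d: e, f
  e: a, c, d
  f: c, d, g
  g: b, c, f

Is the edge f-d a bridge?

After removing f-d, the path f-c-e-d still connects them, so the edge is not a bridge.

No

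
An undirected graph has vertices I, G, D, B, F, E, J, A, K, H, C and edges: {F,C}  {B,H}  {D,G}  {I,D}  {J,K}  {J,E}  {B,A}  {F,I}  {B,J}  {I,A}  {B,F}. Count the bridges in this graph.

7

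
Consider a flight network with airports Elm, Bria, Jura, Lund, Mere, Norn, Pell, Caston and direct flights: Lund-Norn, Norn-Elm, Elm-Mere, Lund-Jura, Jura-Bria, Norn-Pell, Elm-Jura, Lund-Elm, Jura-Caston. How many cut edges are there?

The edges on the cycle Lund-Norn-Elm-Jura-Lund are not bridges since each lies on that cycle.
But removing Caston-Jura disconnects Caston from Jura; removing Norn-Pell disconnects Norn from Pell; removing Elm-Mere disconnects Elm from Mere; removing Jura-Bria disconnects Jura from Bria — these are bridges.
That makes 4 bridges.

4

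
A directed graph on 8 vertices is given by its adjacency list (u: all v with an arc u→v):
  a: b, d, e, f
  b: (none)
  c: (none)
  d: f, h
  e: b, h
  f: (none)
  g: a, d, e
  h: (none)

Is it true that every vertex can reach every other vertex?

There is no directed path from d to e, so the graph is not strongly connected.

No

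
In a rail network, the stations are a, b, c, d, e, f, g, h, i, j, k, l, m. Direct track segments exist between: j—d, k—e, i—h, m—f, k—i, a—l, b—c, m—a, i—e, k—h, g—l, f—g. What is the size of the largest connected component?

Starting from d we can reach d, j. That is one component of size 2.
Starting from b we can reach b, c. That is one component of size 2.
Starting from e we can reach e, h, i, k. That is one component of size 4.
Starting from a we can reach a, f, g, l, m. That is one component of size 5.
The largest has 5 vertices.

5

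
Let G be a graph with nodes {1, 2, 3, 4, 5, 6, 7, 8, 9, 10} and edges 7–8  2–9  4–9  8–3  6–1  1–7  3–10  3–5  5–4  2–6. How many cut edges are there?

1

The edges on the cycle 2-6-1-7-8-3-5-4-9-2 are not bridges since each lies on that cycle.
But removing 10–3 disconnects 10 from 3 — this is a bridge.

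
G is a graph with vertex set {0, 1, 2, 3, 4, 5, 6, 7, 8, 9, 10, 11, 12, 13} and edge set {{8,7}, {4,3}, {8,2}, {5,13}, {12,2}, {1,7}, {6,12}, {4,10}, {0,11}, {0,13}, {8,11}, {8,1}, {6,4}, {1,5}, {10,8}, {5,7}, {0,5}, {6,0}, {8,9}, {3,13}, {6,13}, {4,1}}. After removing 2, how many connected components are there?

With 2 gone, the remaining components are: {0, 1, 3, 4, 5, 6, 7, 8, 9, 10, 11, 12, 13}.
That is 1 component.

1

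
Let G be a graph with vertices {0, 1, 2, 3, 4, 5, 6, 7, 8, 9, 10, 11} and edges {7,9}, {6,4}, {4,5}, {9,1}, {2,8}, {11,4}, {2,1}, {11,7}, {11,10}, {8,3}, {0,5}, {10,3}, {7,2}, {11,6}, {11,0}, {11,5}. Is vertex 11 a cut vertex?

Yes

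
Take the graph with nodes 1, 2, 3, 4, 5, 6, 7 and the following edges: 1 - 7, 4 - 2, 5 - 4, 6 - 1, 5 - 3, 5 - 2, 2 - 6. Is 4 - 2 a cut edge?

No

After removing 4 - 2, the path 4-5-2 still connects them, so the edge is not a bridge.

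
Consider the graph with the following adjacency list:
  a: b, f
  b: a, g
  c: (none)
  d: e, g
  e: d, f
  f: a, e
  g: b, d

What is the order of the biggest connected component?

6

c is isolated — a component by itself.
Starting from a we can reach a, b, d, e, f, g. That is one component of size 6.
The largest has 6 vertices.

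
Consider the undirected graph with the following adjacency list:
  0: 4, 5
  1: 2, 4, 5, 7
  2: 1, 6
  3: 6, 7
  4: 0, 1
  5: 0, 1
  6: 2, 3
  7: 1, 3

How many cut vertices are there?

1

Removing 1 increases the component count from 1 to 2, so 1 is a cut vertex.
By contrast removing 4 leaves 1 component; it is not a cut vertex. No other vertex is a cut vertex either.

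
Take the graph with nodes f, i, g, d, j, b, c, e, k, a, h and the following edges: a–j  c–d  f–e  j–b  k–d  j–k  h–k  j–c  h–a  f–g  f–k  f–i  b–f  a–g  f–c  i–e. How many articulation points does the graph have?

1

Removing f increases the component count from 1 to 2, so f is a cut vertex.
By contrast removing a leaves 1 component; it is not a cut vertex. No other vertex is a cut vertex either.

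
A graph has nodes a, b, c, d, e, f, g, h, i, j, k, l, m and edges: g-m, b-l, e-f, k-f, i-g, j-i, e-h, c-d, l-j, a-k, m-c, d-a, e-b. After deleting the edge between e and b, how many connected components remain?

1

e and b are still connected via e-f-k-a-d-c-m-g-i-j-l-b, so the component count stays at 1.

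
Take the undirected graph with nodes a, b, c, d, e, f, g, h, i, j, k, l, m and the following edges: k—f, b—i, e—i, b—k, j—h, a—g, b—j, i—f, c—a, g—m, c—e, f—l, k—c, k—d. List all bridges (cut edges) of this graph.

a-c, a-g, b-j, d-k, f-l, g-m, h-j

The edges on the cycle k-c-e-i-f-k are not bridges since each lies on that cycle.
But removing h—j disconnects h from j; removing d—k disconnects d from k; removing b—j disconnects b from j; removing c—a disconnects c from a — these are bridges.
In total 7 edges are bridges.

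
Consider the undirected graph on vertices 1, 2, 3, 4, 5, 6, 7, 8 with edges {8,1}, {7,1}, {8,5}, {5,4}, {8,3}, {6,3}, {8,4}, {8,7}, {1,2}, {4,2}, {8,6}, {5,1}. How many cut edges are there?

The edges on the cycle 8-6-3-8 are not bridges since each lies on that cycle.
Every edge lies on some cycle, so there are no bridges.

0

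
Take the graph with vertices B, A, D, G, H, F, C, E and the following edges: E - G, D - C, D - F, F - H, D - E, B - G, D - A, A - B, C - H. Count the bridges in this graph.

0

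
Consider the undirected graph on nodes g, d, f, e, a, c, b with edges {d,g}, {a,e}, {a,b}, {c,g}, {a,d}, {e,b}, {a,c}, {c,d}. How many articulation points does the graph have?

Removing a increases the component count from 2 to 3, so a is a cut vertex.
By contrast removing c leaves 2 components; it is not a cut vertex. No other vertex is a cut vertex either.

1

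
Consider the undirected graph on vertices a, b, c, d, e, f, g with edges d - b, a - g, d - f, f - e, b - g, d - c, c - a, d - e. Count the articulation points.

1

Removing d increases the component count from 1 to 2, so d is a cut vertex.
By contrast removing f leaves 1 component; it is not a cut vertex. No other vertex is a cut vertex either.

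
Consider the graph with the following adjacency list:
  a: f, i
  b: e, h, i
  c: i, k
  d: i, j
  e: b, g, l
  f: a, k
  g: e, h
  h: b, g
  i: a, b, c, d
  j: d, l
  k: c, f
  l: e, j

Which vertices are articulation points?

Removing i increases the component count from 1 to 2, so i is a cut vertex.
By contrast removing j leaves 1 component; it is not a cut vertex. No other vertex is a cut vertex either.

i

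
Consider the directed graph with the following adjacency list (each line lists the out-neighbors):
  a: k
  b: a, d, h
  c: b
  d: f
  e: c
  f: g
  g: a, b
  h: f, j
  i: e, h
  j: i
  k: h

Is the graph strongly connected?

Yes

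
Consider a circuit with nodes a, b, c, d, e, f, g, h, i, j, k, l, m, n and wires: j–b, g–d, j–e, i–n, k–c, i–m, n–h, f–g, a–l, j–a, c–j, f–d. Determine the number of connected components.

3

Starting from d we can reach d, f, g. That is one component of size 3.
Starting from h we can reach h, i, m, n. That is one component of size 4.
Starting from a we can reach a, b, c, e, j, k, l. That is one component of size 7.
Total: 3 components.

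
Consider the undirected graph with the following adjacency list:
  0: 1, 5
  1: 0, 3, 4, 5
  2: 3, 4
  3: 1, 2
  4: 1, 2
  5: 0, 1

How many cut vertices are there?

Removing 1 increases the component count from 1 to 2, so 1 is a cut vertex.
By contrast removing 2 leaves 1 component; it is not a cut vertex. No other vertex is a cut vertex either.

1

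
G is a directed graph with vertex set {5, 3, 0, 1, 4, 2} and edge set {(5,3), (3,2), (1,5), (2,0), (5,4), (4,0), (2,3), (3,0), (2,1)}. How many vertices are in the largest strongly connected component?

4

{1, 2, 3, 5} are all mutually reachable — one SCC of size 4.
{0} is an SCC by itself.
{4} is an SCC by itself.
The largest has 4 vertices.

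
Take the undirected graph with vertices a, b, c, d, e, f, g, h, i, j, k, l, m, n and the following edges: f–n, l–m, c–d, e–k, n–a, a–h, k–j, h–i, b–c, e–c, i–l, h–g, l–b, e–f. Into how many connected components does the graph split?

Starting from a we can reach a, b, c, d, e, f, g, h, i, j, k, l, m, n. That is one component of size 14.
Total: 1 component.

1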